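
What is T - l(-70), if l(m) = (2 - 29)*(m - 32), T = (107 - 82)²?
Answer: -2129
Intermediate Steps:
T = 625 (T = 25² = 625)
l(m) = 864 - 27*m (l(m) = -27*(-32 + m) = 864 - 27*m)
T - l(-70) = 625 - (864 - 27*(-70)) = 625 - (864 + 1890) = 625 - 1*2754 = 625 - 2754 = -2129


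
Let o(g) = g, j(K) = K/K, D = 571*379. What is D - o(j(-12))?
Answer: 216408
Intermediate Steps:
D = 216409
j(K) = 1
D - o(j(-12)) = 216409 - 1*1 = 216409 - 1 = 216408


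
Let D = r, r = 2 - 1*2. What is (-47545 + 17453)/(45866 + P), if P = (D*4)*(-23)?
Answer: -15046/22933 ≈ -0.65609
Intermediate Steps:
r = 0 (r = 2 - 2 = 0)
D = 0
P = 0 (P = (0*4)*(-23) = 0*(-23) = 0)
(-47545 + 17453)/(45866 + P) = (-47545 + 17453)/(45866 + 0) = -30092/45866 = -30092*1/45866 = -15046/22933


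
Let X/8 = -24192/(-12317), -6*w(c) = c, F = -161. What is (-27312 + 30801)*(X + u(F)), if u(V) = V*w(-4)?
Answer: -3937296958/12317 ≈ -3.1966e+5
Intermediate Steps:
w(c) = -c/6
X = 193536/12317 (X = 8*(-24192/(-12317)) = 8*(-24192*(-1/12317)) = 8*(24192/12317) = 193536/12317 ≈ 15.713)
u(V) = 2*V/3 (u(V) = V*(-1/6*(-4)) = V*(2/3) = 2*V/3)
(-27312 + 30801)*(X + u(F)) = (-27312 + 30801)*(193536/12317 + (2/3)*(-161)) = 3489*(193536/12317 - 322/3) = 3489*(-3385466/36951) = -3937296958/12317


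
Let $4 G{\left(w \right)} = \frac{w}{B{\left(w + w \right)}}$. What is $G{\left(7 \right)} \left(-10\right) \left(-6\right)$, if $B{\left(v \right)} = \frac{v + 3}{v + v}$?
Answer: $\frac{2940}{17} \approx 172.94$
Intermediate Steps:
$B{\left(v \right)} = \frac{3 + v}{2 v}$
$G{\left(w \right)} = \frac{w^{2}}{3 + 2 w}$ ($G{\left(w \right)} = \frac{w \frac{1}{\frac{1}{2} \frac{1}{w + w} \left(3 + \left(w + w\right)\right)}}{4} = \frac{w \frac{1}{\frac{1}{2} \frac{1}{2 w} \left(3 + 2 w\right)}}{4} = \frac{w \frac{1}{\frac{1}{4} \frac{1}{w} \left(3 + 2 w\right)}}{4} = \frac{w \frac{4 w}{3 + 2 w}}{4} = \frac{4 w^{2} \frac{1}{3 + 2 w}}{4} = \frac{w^{2}}{3 + 2 w}$)
$G{\left(7 \right)} \left(-10\right) \left(-6\right) = \frac{7^{2}}{3 + 2 \cdot 7} \left(-10\right) \left(-6\right) = \frac{49}{3 + 14} \left(-10\right) \left(-6\right) = \frac{49}{17} \left(-10\right) \left(-6\right) = \left(- \frac{490}{17}\right) \left(-6\right) = \frac{2940}{17}$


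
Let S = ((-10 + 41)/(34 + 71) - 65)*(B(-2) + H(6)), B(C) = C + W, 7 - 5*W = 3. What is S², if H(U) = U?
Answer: 2954139904/30625 ≈ 96462.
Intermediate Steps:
W = ⅘ (W = 7/5 - ⅕*3 = 7/5 - ⅗ = ⅘ ≈ 0.80000)
B(C) = ⅘ + C (B(C) = C + ⅘ = ⅘ + C)
S = -54352/175 (S = ((-10 + 41)/(34 + 71) - 65)*((⅘ - 2) + 6) = (31/105 - 65)*(-6/5 + 6) = (31*(1/105) - 65)*(24/5) = (31/105 - 65)*(24/5) = -6794/105*24/5 = -54352/175 ≈ -310.58)
S² = (-54352/175)² = 2954139904/30625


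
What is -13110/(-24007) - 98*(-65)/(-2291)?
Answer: -122889580/55000037 ≈ -2.2344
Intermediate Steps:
-13110/(-24007) - 98*(-65)/(-2291) = -13110*(-1/24007) + 6370*(-1/2291) = 13110/24007 - 6370/2291 = -122889580/55000037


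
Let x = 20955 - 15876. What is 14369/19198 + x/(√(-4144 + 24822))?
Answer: 14369/19198 + 5079*√422/2954 ≈ 36.069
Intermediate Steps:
x = 5079
14369/19198 + x/(√(-4144 + 24822)) = 14369/19198 + 5079/(√(-4144 + 24822)) = 14369*(1/19198) + 5079/(√20678) = 14369/19198 + 5079/((7*√422)) = 14369/19198 + 5079*(√422/2954) = 14369/19198 + 5079*√422/2954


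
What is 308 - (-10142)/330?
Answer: 5081/15 ≈ 338.73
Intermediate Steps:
308 - (-10142)/330 = 308 - 22*(-461/330) = 308 + 461/15 = 5081/15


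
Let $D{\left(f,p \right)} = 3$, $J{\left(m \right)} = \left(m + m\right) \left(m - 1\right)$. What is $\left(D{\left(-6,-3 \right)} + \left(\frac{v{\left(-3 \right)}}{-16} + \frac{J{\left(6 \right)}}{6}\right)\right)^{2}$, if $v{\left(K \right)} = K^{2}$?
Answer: $\frac{39601}{256} \approx 154.69$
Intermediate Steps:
$J{\left(m \right)} = 2 m \left(-1 + m\right)$
$\left(D{\left(-6,-3 \right)} + \left(\frac{v{\left(-3 \right)}}{-16} + \frac{J{\left(6 \right)}}{6}\right)\right)^{2} = \left(3 + \left(\frac{\left(-3\right)^{2}}{-16} + \frac{2 \cdot 6 \left(-1 + 6\right)}{6}\right)\right)^{2} = \left(3 + \left(9 \left(- \frac{1}{16}\right) + 2 \cdot 6 \cdot 5 \cdot \frac{1}{6}\right)\right)^{2} = \left(3 + \left(- \frac{9}{16} + 60 \cdot \frac{1}{6}\right)\right)^{2} = \left(3 + \left(- \frac{9}{16} + 10\right)\right)^{2} = \left(3 + \frac{151}{16}\right)^{2} = \left(\frac{199}{16}\right)^{2} = \frac{39601}{256}$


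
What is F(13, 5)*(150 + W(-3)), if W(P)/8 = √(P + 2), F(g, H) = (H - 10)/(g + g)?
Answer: -375/13 - 20*I/13 ≈ -28.846 - 1.5385*I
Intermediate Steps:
F(g, H) = (-10 + H)/(2*g) (F(g, H) = (-10 + H)/((2*g)) = (-10 + H)*(1/(2*g)) = (-10 + H)/(2*g))
W(P) = 8*√(2 + P) (W(P) = 8*√(P + 2) = 8*√(2 + P))
F(13, 5)*(150 + W(-3)) = ((½)*(-10 + 5)/13)*(150 + 8*√(2 - 3)) = ((½)*(1/13)*(-5))*(150 + 8*√(-1)) = -5*(150 + 8*I)/26 = -375/13 - 20*I/13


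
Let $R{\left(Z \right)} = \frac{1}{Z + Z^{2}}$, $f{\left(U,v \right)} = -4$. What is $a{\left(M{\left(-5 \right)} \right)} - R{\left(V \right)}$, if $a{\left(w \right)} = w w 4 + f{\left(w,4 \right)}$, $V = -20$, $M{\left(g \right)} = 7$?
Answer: $\frac{72959}{380} \approx 192.0$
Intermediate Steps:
$a{\left(w \right)} = -4 + 4 w^{2}$ ($a{\left(w \right)} = w w 4 - 4 = w^{2} \cdot 4 - 4 = 4 w^{2} - 4 = -4 + 4 w^{2}$)
$a{\left(M{\left(-5 \right)} \right)} - R{\left(V \right)} = \left(-4 + 4 \cdot 7^{2}\right) - \frac{1}{\left(-20\right) \left(1 - 20\right)} = \left(-4 + 4 \cdot 49\right) - - \frac{1}{20 \left(-19\right)} = \left(-4 + 196\right) - \left(- \frac{1}{20}\right) \left(- \frac{1}{19}\right) = 192 - \frac{1}{380} = \frac{72959}{380}$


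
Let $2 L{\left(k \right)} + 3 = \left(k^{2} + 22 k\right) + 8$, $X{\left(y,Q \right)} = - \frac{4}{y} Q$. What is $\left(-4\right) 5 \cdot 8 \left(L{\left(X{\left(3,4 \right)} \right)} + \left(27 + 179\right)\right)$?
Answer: $- \frac{236240}{9} \approx -26249.0$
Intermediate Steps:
$X{\left(y,Q \right)} = - \frac{4 Q}{y}$
$L{\left(k \right)} = \frac{5}{2} + \frac{k^{2}}{2} + 11 k$ ($L{\left(k \right)} = - \frac{3}{2} + \frac{\left(k^{2} + 22 k\right) + 8}{2} = - \frac{3}{2} + \frac{8 + k^{2} + 22 k}{2} = - \frac{3}{2} + \left(4 + \frac{k^{2}}{2} + 11 k\right) = \frac{5}{2} + \frac{k^{2}}{2} + 11 k$)
$\left(-4\right) 5 \cdot 8 \left(L{\left(X{\left(3,4 \right)} \right)} + \left(27 + 179\right)\right) = \left(-4\right) 5 \cdot 8 \left(\left(\frac{5}{2} + \frac{\left(\left(-4\right) 4 \cdot \frac{1}{3}\right)^{2}}{2} + 11 \left(\left(-4\right) 4 \cdot \frac{1}{3}\right)\right) + \left(27 + 179\right)\right) = \left(-20\right) 8 \left(\left(\frac{5}{2} + \frac{\left(\left(-4\right) 4 \cdot \frac{1}{3}\right)^{2}}{2} + 11 \left(\left(-4\right) 4 \cdot \frac{1}{3}\right)\right) + 206\right) = - 160 \left(\left(\frac{5}{2} + \frac{\left(- \frac{16}{3}\right)^{2}}{2} + 11 \left(- \frac{16}{3}\right)\right) + 206\right) = - 160 \left(\left(\frac{5}{2} + \frac{1}{2} \cdot \frac{256}{9} - \frac{176}{3}\right) + 206\right) = - 160 \left(\left(\frac{5}{2} + \frac{128}{9} - \frac{176}{3}\right) + 206\right) = - 160 \left(- \frac{755}{18} + 206\right) = \left(-160\right) \frac{2953}{18} = - \frac{236240}{9}$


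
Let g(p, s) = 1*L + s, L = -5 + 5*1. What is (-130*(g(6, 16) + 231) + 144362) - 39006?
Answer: 73246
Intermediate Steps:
L = 0 (L = -5 + 5 = 0)
g(p, s) = s (g(p, s) = 1*0 + s = 0 + s = s)
(-130*(g(6, 16) + 231) + 144362) - 39006 = (-130*(16 + 231) + 144362) - 39006 = (-130*247 + 144362) - 39006 = (-32110 + 144362) - 39006 = 112252 - 39006 = 73246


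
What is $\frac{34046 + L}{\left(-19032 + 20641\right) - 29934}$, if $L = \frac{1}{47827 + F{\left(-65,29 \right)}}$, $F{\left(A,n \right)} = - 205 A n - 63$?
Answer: $- \frac{2956479739}{2459680685} \approx -1.202$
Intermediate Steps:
$F{\left(A,n \right)} = -63 - 205 A n$ ($F{\left(A,n \right)} = - 205 A n - 63 = -63 - 205 A n$)
$L = \frac{1}{434189}$ ($L = \frac{1}{47827 - \left(63 - 386425\right)} = \frac{1}{47827 + \left(-63 + 386425\right)} = \frac{1}{47827 + 386362} = \frac{1}{434189} \approx 2.3031 \cdot 10^{-6}$)
$\frac{34046 + L}{\left(-19032 + 20641\right) - 29934} = \frac{34046 + \frac{1}{434189}}{\left(-19032 + 20641\right) - 29934} = \frac{14782398695}{434189 \left(1609 - 29934\right)} = \frac{14782398695}{434189 \left(-28325\right)} = \frac{14782398695}{434189} \left(- \frac{1}{28325}\right) = - \frac{2956479739}{2459680685}$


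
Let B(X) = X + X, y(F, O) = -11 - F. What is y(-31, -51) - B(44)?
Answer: -68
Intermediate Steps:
B(X) = 2*X
y(-31, -51) - B(44) = (-11 - 1*(-31)) - 2*44 = (-11 + 31) - 1*88 = 20 - 88 = -68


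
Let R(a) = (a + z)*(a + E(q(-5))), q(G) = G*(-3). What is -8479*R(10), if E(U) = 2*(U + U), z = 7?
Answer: -10090010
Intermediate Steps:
q(G) = -3*G
E(U) = 4*U (E(U) = 2*(2*U) = 4*U)
R(a) = (7 + a)*(60 + a) (R(a) = (a + 7)*(a + 4*(-3*(-5))) = (7 + a)*(a + 4*15) = (7 + a)*(a + 60) = (7 + a)*(60 + a))
-8479*R(10) = -8479*(420 + 10² + 67*10) = -8479*(420 + 100 + 670) = -8479*1190 = -10090010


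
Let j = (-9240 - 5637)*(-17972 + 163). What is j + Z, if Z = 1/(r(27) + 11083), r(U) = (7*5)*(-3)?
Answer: 2908560644155/10978 ≈ 2.6494e+8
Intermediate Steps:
r(U) = -105 (r(U) = 35*(-3) = -105)
Z = 1/10978 (Z = 1/(-105 + 11083) = 1/10978 ≈ 9.1091e-5)
j = 264944493 (j = -14877*(-17809) = 264944493)
j + Z = 264944493 + 1/10978 = 2908560644155/10978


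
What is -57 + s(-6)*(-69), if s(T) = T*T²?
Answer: 14847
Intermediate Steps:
s(T) = T³
-57 + s(-6)*(-69) = -57 + (-6)³*(-69) = -57 - 216*(-69) = -57 + 14904 = 14847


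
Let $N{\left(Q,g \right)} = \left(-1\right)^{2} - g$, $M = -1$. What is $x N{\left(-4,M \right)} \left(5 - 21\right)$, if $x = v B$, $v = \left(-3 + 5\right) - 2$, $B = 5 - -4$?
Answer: $0$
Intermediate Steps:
$N{\left(Q,g \right)} = 1 - g$
$B = 9$ ($B = 5 + 4 = 9$)
$v = 0$ ($v = 2 - 2 = 0$)
$x = 0$ ($x = 0 \cdot 9 = 0$)
$x N{\left(-4,M \right)} \left(5 - 21\right) = 0 \left(1 - -1\right) \left(5 - 21\right) = 0 \left(1 + 1\right) \left(-16\right) = 0 \cdot 2 \left(-16\right) = 0 \left(-16\right) = 0$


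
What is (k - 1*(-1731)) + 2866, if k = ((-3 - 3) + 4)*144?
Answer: 4309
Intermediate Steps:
k = -288 (k = (-6 + 4)*144 = -2*144 = -288)
(k - 1*(-1731)) + 2866 = (-288 - 1*(-1731)) + 2866 = (-288 + 1731) + 2866 = 1443 + 2866 = 4309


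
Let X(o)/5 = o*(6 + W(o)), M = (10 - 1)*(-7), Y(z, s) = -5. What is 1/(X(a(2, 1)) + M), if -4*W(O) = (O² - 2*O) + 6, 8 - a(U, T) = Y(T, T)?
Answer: -4/8377 ≈ -0.00047750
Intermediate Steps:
a(U, T) = 13 (a(U, T) = 8 - 1*(-5) = 8 + 5 = 13)
W(O) = -3/2 + O/2 - O²/4 (W(O) = -((O² - 2*O) + 6)/4 = -(6 + O² - 2*O)/4 = -3/2 + O/2 - O²/4)
M = -63 (M = 9*(-7) = -63)
X(o) = 5*o*(9/2 + o/2 - o²/4) (X(o) = 5*(o*(6 + (-3/2 + o/2 - o²/4))) = 5*(o*(9/2 + o/2 - o²/4)) = 5*o*(9/2 + o/2 - o²/4))
1/(X(a(2, 1)) + M) = 1/((5/4)*13*(18 - 1*13² + 2*13) - 63) = 1/((5/4)*13*(18 - 1*169 + 26) - 63) = 1/((5/4)*13*(18 - 169 + 26) - 63) = 1/((5/4)*13*(-125) - 63) = 1/(-8125/4 - 63) = 1/(-8377/4) = -4/8377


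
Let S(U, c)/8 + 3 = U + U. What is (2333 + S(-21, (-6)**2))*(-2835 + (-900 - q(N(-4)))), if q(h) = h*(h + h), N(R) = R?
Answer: -7432291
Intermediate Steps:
S(U, c) = -24 + 16*U (S(U, c) = -24 + 8*(U + U) = -24 + 8*(2*U) = -24 + 16*U)
q(h) = 2*h**2 (q(h) = h*(2*h) = 2*h**2)
(2333 + S(-21, (-6)**2))*(-2835 + (-900 - q(N(-4)))) = (2333 + (-24 + 16*(-21)))*(-2835 + (-900 - 2*(-4)**2)) = (2333 + (-24 - 336))*(-2835 + (-900 - 2*16)) = (2333 - 360)*(-2835 + (-900 - 1*32)) = 1973*(-2835 + (-900 - 32)) = 1973*(-2835 - 932) = 1973*(-3767) = -7432291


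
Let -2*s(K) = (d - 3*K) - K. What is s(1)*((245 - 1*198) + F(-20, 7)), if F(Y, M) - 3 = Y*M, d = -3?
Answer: -315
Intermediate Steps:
F(Y, M) = 3 + M*Y (F(Y, M) = 3 + Y*M = 3 + M*Y)
s(K) = 3/2 + 2*K (s(K) = -((-3 - 3*K) - K)/2 = -(-3 - 4*K)/2 = 3/2 + 2*K)
s(1)*((245 - 1*198) + F(-20, 7)) = (3/2 + 2*1)*((245 - 1*198) + (3 + 7*(-20))) = (3/2 + 2)*((245 - 198) + (3 - 140)) = 7*(47 - 137)/2 = (7/2)*(-90) = -315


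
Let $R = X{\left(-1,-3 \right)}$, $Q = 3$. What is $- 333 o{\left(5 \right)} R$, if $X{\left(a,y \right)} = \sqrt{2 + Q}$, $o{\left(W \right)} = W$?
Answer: $- 1665 \sqrt{5} \approx -3723.1$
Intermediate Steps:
$X{\left(a,y \right)} = \sqrt{5}$ ($X{\left(a,y \right)} = \sqrt{2 + 3} = \sqrt{5}$)
$R = \sqrt{5} \approx 2.2361$
$- 333 o{\left(5 \right)} R = \left(-333\right) 5 \sqrt{5} = - 1665 \sqrt{5}$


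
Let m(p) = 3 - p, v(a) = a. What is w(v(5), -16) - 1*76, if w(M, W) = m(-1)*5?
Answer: -56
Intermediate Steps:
w(M, W) = 20 (w(M, W) = (3 - 1*(-1))*5 = (3 + 1)*5 = 4*5 = 20)
w(v(5), -16) - 1*76 = 20 - 1*76 = 20 - 76 = -56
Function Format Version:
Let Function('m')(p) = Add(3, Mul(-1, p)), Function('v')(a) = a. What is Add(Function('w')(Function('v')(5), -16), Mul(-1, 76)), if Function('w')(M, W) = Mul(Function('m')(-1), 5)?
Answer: -56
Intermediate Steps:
Function('w')(M, W) = 20 (Function('w')(M, W) = Mul(Add(3, Mul(-1, -1)), 5) = Mul(Add(3, 1), 5) = Mul(4, 5) = 20)
Add(Function('w')(Function('v')(5), -16), Mul(-1, 76)) = Add(20, Mul(-1, 76)) = Add(20, -76) = -56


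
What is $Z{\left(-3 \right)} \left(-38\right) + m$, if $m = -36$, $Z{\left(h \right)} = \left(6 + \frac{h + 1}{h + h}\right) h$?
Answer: $686$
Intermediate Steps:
$Z{\left(h \right)} = h \left(6 + \frac{1 + h}{2 h}\right)$ ($Z{\left(h \right)} = \left(6 + \frac{1 + h}{2 h}\right) h = h \left(6 + \frac{1 + h}{2 h}\right)$)
$Z{\left(-3 \right)} \left(-38\right) + m = \left(\frac{1}{2} + \frac{13}{2} \left(-3\right)\right) \left(-38\right) - 36 = \left(\frac{1}{2} - \frac{39}{2}\right) \left(-38\right) - 36 = \left(-19\right) \left(-38\right) - 36 = 722 - 36 = 686$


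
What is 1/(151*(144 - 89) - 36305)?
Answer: -1/28000 ≈ -3.5714e-5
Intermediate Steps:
1/(151*(144 - 89) - 36305) = 1/(151*55 - 36305) = 1/(8305 - 36305) = 1/(-28000) = -1/28000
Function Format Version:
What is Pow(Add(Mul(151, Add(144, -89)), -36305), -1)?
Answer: Rational(-1, 28000) ≈ -3.5714e-5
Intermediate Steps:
Pow(Add(Mul(151, Add(144, -89)), -36305), -1) = Pow(Add(Mul(151, 55), -36305), -1) = Pow(Add(8305, -36305), -1) = Pow(-28000, -1) = Rational(-1, 28000)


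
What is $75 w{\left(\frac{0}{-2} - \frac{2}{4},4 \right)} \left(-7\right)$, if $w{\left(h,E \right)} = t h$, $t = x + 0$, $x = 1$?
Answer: $\frac{525}{2} \approx 262.5$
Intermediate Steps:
$t = 1$ ($t = 1 + 0 = 1$)
$w{\left(h,E \right)} = h$ ($w{\left(h,E \right)} = 1 h = h$)
$75 w{\left(\frac{0}{-2} - \frac{2}{4},4 \right)} \left(-7\right) = 75 \left(\frac{0}{-2} - \frac{2}{4}\right) \left(-7\right) = 75 \left(0 \left(- \frac{1}{2}\right) - \frac{1}{2}\right) \left(-7\right) = 75 \left(0 - \frac{1}{2}\right) \left(-7\right) = 75 \left(- \frac{1}{2}\right) \left(-7\right) = \left(- \frac{75}{2}\right) \left(-7\right) = \frac{525}{2}$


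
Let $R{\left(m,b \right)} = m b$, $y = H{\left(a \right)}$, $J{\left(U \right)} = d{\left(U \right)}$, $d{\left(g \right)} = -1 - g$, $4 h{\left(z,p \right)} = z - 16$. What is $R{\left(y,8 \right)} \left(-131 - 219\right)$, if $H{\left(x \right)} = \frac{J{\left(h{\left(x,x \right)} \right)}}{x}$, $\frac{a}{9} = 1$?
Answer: $- \frac{700}{3} \approx -233.33$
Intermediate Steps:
$a = 9$ ($a = 9 \cdot 1 = 9$)
$h{\left(z,p \right)} = -4 + \frac{z}{4}$ ($h{\left(z,p \right)} = \frac{z - 16}{4} = \frac{-16 + z}{4} = -4 + \frac{z}{4}$)
$J{\left(U \right)} = -1 - U$
$H{\left(x \right)} = \frac{3 - \frac{x}{4}}{x}$ ($H{\left(x \right)} = \frac{-1 - \left(-4 + \frac{x}{4}\right)}{x} = \frac{3 - \frac{x}{4}}{x}$)
$y = \frac{1}{12}$ ($y = \frac{12 - 9}{4 \cdot 9} = \frac{1}{4} \cdot \frac{1}{9} \left(12 - 9\right) = \frac{1}{4} \cdot \frac{1}{9} \cdot 3 = \frac{1}{12} \approx 0.083333$)
$R{\left(m,b \right)} = b m$
$R{\left(y,8 \right)} \left(-131 - 219\right) = 8 \cdot \frac{1}{12} \left(-131 - 219\right) = \frac{2}{3} \left(-350\right) = - \frac{700}{3}$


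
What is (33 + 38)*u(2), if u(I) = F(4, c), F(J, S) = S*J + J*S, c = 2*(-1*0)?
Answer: 0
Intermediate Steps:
c = 0 (c = 2*0 = 0)
F(J, S) = 2*J*S (F(J, S) = J*S + J*S = 2*J*S)
u(I) = 0 (u(I) = 2*4*0 = 0)
(33 + 38)*u(2) = (33 + 38)*0 = 71*0 = 0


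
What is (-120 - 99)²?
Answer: 47961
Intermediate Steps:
(-120 - 99)² = (-219)² = 47961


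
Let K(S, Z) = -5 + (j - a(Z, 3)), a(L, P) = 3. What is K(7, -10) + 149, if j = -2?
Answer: 139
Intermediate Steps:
K(S, Z) = -10 (K(S, Z) = -5 + (-2 - 1*3) = -5 + (-2 - 3) = -5 - 5 = -10)
K(7, -10) + 149 = -10 + 149 = 139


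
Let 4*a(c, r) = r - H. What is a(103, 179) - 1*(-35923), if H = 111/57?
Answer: 683378/19 ≈ 35967.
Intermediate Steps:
H = 37/19 (H = 111*(1/57) = 37/19 ≈ 1.9474)
a(c, r) = -37/76 + r/4 (a(c, r) = (r - 1*37/19)/4 = (r - 37/19)/4 = (-37/19 + r)/4 = -37/76 + r/4)
a(103, 179) - 1*(-35923) = (-37/76 + (¼)*179) - 1*(-35923) = (-37/76 + 179/4) + 35923 = 841/19 + 35923 = 683378/19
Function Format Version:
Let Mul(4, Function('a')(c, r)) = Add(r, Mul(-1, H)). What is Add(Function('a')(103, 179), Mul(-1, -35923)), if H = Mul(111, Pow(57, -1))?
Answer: Rational(683378, 19) ≈ 35967.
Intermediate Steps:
H = Rational(37, 19) (H = Mul(111, Rational(1, 57)) = Rational(37, 19) ≈ 1.9474)
Function('a')(c, r) = Add(Rational(-37, 76), Mul(Rational(1, 4), r)) (Function('a')(c, r) = Mul(Rational(1, 4), Add(r, Mul(-1, Rational(37, 19)))) = Mul(Rational(1, 4), Add(r, Rational(-37, 19))) = Mul(Rational(1, 4), Add(Rational(-37, 19), r)) = Add(Rational(-37, 76), Mul(Rational(1, 4), r)))
Add(Function('a')(103, 179), Mul(-1, -35923)) = Add(Add(Rational(-37, 76), Mul(Rational(1, 4), 179)), Mul(-1, -35923)) = Add(Add(Rational(-37, 76), Rational(179, 4)), 35923) = Add(Rational(841, 19), 35923) = Rational(683378, 19)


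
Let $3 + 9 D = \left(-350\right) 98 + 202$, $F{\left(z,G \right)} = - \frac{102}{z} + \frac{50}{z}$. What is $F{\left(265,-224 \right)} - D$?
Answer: $\frac{1004033}{265} \approx 3788.8$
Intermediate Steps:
$F{\left(z,G \right)} = - \frac{52}{z}$
$D = -3789$ ($D = - \frac{1}{3} + \frac{\left(-350\right) 98 + 202}{9} = - \frac{1}{3} + \frac{-34300 + 202}{9} = - \frac{1}{3} + \frac{1}{9} \left(-34098\right) = - \frac{1}{3} - \frac{11366}{3} = -3789$)
$F{\left(265,-224 \right)} - D = - \frac{52}{265} - -3789 = \left(-52\right) \frac{1}{265} + 3789 = - \frac{52}{265} + 3789 = \frac{1004033}{265}$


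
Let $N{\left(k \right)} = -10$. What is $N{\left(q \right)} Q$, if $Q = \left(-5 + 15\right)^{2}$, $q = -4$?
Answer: $-1000$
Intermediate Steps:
$Q = 100$ ($Q = 10^{2} = 100$)
$N{\left(q \right)} Q = \left(-10\right) 100 = -1000$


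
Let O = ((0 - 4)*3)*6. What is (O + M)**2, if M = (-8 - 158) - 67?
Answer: 93025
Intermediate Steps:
O = -72 (O = -4*3*6 = -12*6 = -72)
M = -233 (M = -166 - 67 = -233)
(O + M)**2 = (-72 - 233)**2 = (-305)**2 = 93025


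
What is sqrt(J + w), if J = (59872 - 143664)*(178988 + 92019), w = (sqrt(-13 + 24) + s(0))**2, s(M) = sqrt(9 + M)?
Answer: sqrt(-22708218544 + (3 + sqrt(11))**2) ≈ 1.5069e+5*I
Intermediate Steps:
w = (3 + sqrt(11))**2 (w = (sqrt(-13 + 24) + sqrt(9 + 0))**2 = (sqrt(11) + sqrt(9))**2 = (sqrt(11) + 3)**2 = (3 + sqrt(11))**2 ≈ 39.900)
J = -22708218544 (J = -83792*271007 = -22708218544)
sqrt(J + w) = sqrt(-22708218544 + (3 + sqrt(11))**2)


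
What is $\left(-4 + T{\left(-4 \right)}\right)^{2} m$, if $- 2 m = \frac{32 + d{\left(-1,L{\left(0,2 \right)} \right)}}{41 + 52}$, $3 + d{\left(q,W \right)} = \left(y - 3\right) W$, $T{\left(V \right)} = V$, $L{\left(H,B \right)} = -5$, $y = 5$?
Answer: $- \frac{608}{93} \approx -6.5376$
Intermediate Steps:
$d{\left(q,W \right)} = -3 + 2 W$ ($d{\left(q,W \right)} = -3 + \left(5 - 3\right) W = -3 + 2 W$)
$m = - \frac{19}{186}$ ($m = - \frac{\left(32 + \left(-3 + 2 \left(-5\right)\right)\right) \frac{1}{41 + 52}}{2} = - \frac{\left(32 - 13\right) \frac{1}{93}}{2} = - \frac{19 \cdot \frac{1}{93}}{2} = \left(- \frac{1}{2}\right) \frac{19}{93} = - \frac{19}{186} \approx -0.10215$)
$\left(-4 + T{\left(-4 \right)}\right)^{2} m = \left(-4 - 4\right)^{2} \left(- \frac{19}{186}\right) = \left(-8\right)^{2} \left(- \frac{19}{186}\right) = 64 \left(- \frac{19}{186}\right) = - \frac{608}{93}$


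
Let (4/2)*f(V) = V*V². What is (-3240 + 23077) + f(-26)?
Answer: 11049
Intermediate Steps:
f(V) = V³/2 (f(V) = (V*V²)/2 = V³/2)
(-3240 + 23077) + f(-26) = (-3240 + 23077) + (½)*(-26)³ = 19837 + (½)*(-17576) = 19837 - 8788 = 11049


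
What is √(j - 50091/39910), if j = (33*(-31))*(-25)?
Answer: 3*√4526007558410/39910 ≈ 159.92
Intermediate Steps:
j = 25575 (j = -1023*(-25) = 25575)
√(j - 50091/39910) = √(25575 - 50091/39910) = √(1020648159/39910) = 3*√4526007558410/39910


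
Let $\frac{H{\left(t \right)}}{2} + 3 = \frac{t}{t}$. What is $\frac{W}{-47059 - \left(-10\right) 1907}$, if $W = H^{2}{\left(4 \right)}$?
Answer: $- \frac{16}{27989} \approx -0.00057165$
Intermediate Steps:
$H{\left(t \right)} = -4$ ($H{\left(t \right)} = -6 + 2 \frac{t}{t} = -6 + 2 \cdot 1 = -6 + 2 = -4$)
$W = 16$ ($W = \left(-4\right)^{2} = 16$)
$\frac{W}{-47059 - \left(-10\right) 1907} = \frac{16}{-47059 - \left(-10\right) 1907} = \frac{16}{-47059 - -19070} = \frac{16}{-47059 + 19070} = \frac{16}{-27989} = 16 \left(- \frac{1}{27989}\right) = - \frac{16}{27989}$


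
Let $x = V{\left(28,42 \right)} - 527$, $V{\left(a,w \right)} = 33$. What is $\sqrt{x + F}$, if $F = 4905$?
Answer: $\sqrt{4411} \approx 66.415$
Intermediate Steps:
$x = -494$ ($x = 33 - 527 = -494$)
$\sqrt{x + F} = \sqrt{-494 + 4905} = \sqrt{4411}$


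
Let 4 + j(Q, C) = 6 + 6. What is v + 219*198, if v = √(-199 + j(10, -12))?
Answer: 43362 + I*√191 ≈ 43362.0 + 13.82*I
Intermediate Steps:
j(Q, C) = 8 (j(Q, C) = -4 + (6 + 6) = -4 + 12 = 8)
v = I*√191 (v = √(-199 + 8) = √(-191) = I*√191 ≈ 13.82*I)
v + 219*198 = I*√191 + 219*198 = I*√191 + 43362 = 43362 + I*√191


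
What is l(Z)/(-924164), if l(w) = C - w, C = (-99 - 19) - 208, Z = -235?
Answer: 91/924164 ≈ 9.8467e-5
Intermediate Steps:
C = -326 (C = -118 - 208 = -326)
l(w) = -326 - w
l(Z)/(-924164) = (-326 - 1*(-235))/(-924164) = (-326 + 235)*(-1/924164) = -91*(-1/924164) = 91/924164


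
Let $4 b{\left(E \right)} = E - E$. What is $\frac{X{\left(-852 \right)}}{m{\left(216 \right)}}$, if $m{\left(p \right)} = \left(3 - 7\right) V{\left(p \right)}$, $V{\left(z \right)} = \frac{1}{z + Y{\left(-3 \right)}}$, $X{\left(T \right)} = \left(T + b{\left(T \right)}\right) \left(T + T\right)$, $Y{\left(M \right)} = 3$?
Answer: $-79486488$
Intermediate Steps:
$b{\left(E \right)} = 0$ ($b{\left(E \right)} = \frac{E - E}{4} = \frac{1}{4} \cdot 0 = 0$)
$X{\left(T \right)} = 2 T^{2}$ ($X{\left(T \right)} = \left(T + 0\right) \left(T + T\right) = T 2 T = 2 T^{2}$)
$V{\left(z \right)} = \frac{1}{3 + z}$ ($V{\left(z \right)} = \frac{1}{z + 3} = \frac{1}{3 + z}$)
$m{\left(p \right)} = - \frac{4}{3 + p}$ ($m{\left(p \right)} = \frac{3 - 7}{3 + p} = - \frac{4}{3 + p}$)
$\frac{X{\left(-852 \right)}}{m{\left(216 \right)}} = \frac{2 \left(-852\right)^{2}}{\left(-4\right) \frac{1}{3 + 216}} = \frac{2 \cdot 725904}{\left(-4\right) \frac{1}{219}} = \frac{1451808}{\left(-4\right) \frac{1}{219}} = \frac{1451808}{- \frac{4}{219}} = 1451808 \left(- \frac{219}{4}\right) = -79486488$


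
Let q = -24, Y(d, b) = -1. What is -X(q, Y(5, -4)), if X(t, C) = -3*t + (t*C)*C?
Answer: -48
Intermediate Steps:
X(t, C) = -3*t + t*C**2 (X(t, C) = -3*t + (C*t)*C = -3*t + t*C**2)
-X(q, Y(5, -4)) = -(-24)*(-3 + (-1)**2) = -(-24)*(-3 + 1) = -(-24)*(-2) = -1*48 = -48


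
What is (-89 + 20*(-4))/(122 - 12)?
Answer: -169/110 ≈ -1.5364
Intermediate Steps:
(-89 + 20*(-4))/(122 - 12) = (-89 - 80)/110 = -169*1/110 = -169/110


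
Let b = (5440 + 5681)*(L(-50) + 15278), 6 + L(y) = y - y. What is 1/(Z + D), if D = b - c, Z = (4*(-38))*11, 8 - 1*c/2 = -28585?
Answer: 1/169781054 ≈ 5.8899e-9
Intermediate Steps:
c = 57186 (c = 16 - 2*(-28585) = 16 + 57170 = 57186)
L(y) = -6 (L(y) = -6 + (y - y) = -6 + 0 = -6)
b = 169839912 (b = (5440 + 5681)*(-6 + 15278) = 11121*15272 = 169839912)
Z = -1672 (Z = -152*11 = -1672)
D = 169782726 (D = 169839912 - 1*57186 = 169839912 - 57186 = 169782726)
1/(Z + D) = 1/(-1672 + 169782726) = 1/169781054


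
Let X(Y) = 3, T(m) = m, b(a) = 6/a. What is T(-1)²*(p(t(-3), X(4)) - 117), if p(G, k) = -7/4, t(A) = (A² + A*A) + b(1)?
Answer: -475/4 ≈ -118.75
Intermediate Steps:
t(A) = 6 + 2*A² (t(A) = (A² + A*A) + 6/1 = (A² + A²) + 6*1 = 2*A² + 6 = 6 + 2*A²)
p(G, k) = -7/4 (p(G, k) = -7*¼ = -7/4)
T(-1)²*(p(t(-3), X(4)) - 117) = (-1)²*(-7/4 - 117) = 1*(-475/4) = -475/4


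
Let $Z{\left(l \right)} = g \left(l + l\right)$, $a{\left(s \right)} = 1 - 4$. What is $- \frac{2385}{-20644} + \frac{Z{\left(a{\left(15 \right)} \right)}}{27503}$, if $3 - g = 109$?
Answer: $\frac{78724239}{567771932} \approx 0.13865$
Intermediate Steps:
$g = -106$ ($g = 3 - 109 = -106$)
$a{\left(s \right)} = -3$
$Z{\left(l \right)} = - 212 l$ ($Z{\left(l \right)} = - 106 \left(l + l\right) = - 106 \cdot 2 l = - 212 l$)
$- \frac{2385}{-20644} + \frac{Z{\left(a{\left(15 \right)} \right)}}{27503} = - \frac{2385}{-20644} + \frac{\left(-212\right) \left(-3\right)}{27503} = \left(-2385\right) \left(- \frac{1}{20644}\right) + 636 \cdot \frac{1}{27503} = \frac{2385}{20644} + \frac{636}{27503} = \frac{78724239}{567771932}$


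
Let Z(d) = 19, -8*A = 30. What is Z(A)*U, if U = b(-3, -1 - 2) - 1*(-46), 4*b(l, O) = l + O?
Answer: 1691/2 ≈ 845.50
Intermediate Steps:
A = -15/4 (A = -1/8*30 = -15/4 ≈ -3.7500)
b(l, O) = O/4 + l/4 (b(l, O) = (l + O)/4 = (O + l)/4 = O/4 + l/4)
U = 89/2 (U = ((-1 - 2)/4 + (1/4)*(-3)) - 1*(-46) = ((1/4)*(-3) - 3/4) + 46 = (-3/4 - 3/4) + 46 = -3/2 + 46 = 89/2 ≈ 44.500)
Z(A)*U = 19*(89/2) = 1691/2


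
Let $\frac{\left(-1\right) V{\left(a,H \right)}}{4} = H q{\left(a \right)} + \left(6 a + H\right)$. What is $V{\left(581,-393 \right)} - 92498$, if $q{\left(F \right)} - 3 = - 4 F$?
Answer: $-3753482$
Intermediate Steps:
$q{\left(F \right)} = 3 - 4 F$
$V{\left(a,H \right)} = - 24 a - 4 H - 4 H \left(3 - 4 a\right)$ ($V{\left(a,H \right)} = - 4 \left(H \left(3 - 4 a\right) + \left(6 a + H\right)\right) = - 4 \left(H \left(3 - 4 a\right) + \left(H + 6 a\right)\right) = - 4 \left(H + 6 a + H \left(3 - 4 a\right)\right) = - 24 a - 4 H - 4 H \left(3 - 4 a\right)$)
$V{\left(581,-393 \right)} - 92498 = \left(\left(-24\right) 581 - -6288 + 16 \left(-393\right) 581\right) - 92498 = \left(-13944 + 6288 - 3653328\right) - 92498 = -3660984 - 92498 = -3753482$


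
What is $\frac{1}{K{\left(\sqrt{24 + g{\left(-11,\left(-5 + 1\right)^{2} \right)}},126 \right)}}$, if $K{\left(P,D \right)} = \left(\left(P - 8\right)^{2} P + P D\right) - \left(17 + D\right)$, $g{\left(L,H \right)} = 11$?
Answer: $\frac{703}{1277666} + \frac{225 \sqrt{35}}{1277666} \approx 0.0015921$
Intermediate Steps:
$K{\left(P,D \right)} = -17 - D + D P + P \left(-8 + P\right)^{2}$ ($K{\left(P,D \right)} = \left(\left(-8 + P\right)^{2} P + D P\right) - \left(17 + D\right) = \left(P \left(-8 + P\right)^{2} + D P\right) - \left(17 + D\right) = \left(D P + P \left(-8 + P\right)^{2}\right) - \left(17 + D\right) = -17 - D + D P + P \left(-8 + P\right)^{2}$)
$\frac{1}{K{\left(\sqrt{24 + g{\left(-11,\left(-5 + 1\right)^{2} \right)}},126 \right)}} = \frac{1}{-17 - 126 + 126 \sqrt{24 + 11} + \sqrt{24 + 11} \left(-8 + \sqrt{24 + 11}\right)^{2}} = \frac{1}{-17 - 126 + 126 \sqrt{35} + \sqrt{35} \left(-8 + \sqrt{35}\right)^{2}} = \frac{1}{-143 + 126 \sqrt{35} + \sqrt{35} \left(-8 + \sqrt{35}\right)^{2}}$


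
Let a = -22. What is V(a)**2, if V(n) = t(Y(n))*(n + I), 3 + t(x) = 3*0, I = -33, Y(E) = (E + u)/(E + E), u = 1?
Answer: 27225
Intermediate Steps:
Y(E) = (1 + E)/(2*E) (Y(E) = (E + 1)/(E + E) = (1 + E)/((2*E)) = (1 + E)*(1/(2*E)) = (1 + E)/(2*E))
t(x) = -3 (t(x) = -3 + 3*0 = -3 + 0 = -3)
V(n) = 99 - 3*n (V(n) = -3*(n - 33) = -3*(-33 + n) = 99 - 3*n)
V(a)**2 = (99 - 3*(-22))**2 = (99 + 66)**2 = 165**2 = 27225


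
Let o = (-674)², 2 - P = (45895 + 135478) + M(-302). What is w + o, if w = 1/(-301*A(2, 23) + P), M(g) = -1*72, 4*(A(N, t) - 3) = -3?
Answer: 330669771776/727905 ≈ 4.5428e+5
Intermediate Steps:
A(N, t) = 9/4 (A(N, t) = 3 + (¼)*(-3) = 3 - ¾ = 9/4)
M(g) = -72
P = -181299 (P = 2 - ((45895 + 135478) - 72) = 2 - (181373 - 72) = 2 - 1*181301 = 2 - 181301 = -181299)
o = 454276
w = -4/727905 (w = 1/(-301*9/4 - 181299) = 1/(-2709/4 - 181299) = 1/(-727905/4) = -4/727905 ≈ -5.4952e-6)
w + o = -4/727905 + 454276 = 330669771776/727905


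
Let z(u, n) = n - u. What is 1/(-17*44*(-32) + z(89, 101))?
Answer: 1/23948 ≈ 4.1757e-5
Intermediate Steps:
1/(-17*44*(-32) + z(89, 101)) = 1/(-17*44*(-32) + (101 - 1*89)) = 1/(-748*(-32) + (101 - 89)) = 1/(23936 + 12) = 1/23948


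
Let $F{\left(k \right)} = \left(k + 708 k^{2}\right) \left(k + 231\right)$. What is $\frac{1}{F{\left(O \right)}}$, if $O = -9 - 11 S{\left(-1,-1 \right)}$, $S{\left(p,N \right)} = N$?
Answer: $\frac{1}{660322} \approx 1.5144 \cdot 10^{-6}$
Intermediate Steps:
$O = 2$ ($O = -9 - -11 = -9 + 11 = 2$)
$F{\left(k \right)} = \left(231 + k\right) \left(k + 708 k^{2}\right)$ ($F{\left(k \right)} = \left(k + 708 k^{2}\right) \left(231 + k\right) = \left(231 + k\right) \left(k + 708 k^{2}\right)$)
$\frac{1}{F{\left(O \right)}} = \frac{1}{2 \left(231 + 708 \cdot 2^{2} + 163549 \cdot 2\right)} = \frac{1}{2 \left(231 + 708 \cdot 4 + 327098\right)} = \frac{1}{2 \left(231 + 2832 + 327098\right)} = \frac{1}{2 \cdot 330161} = \frac{1}{660322}$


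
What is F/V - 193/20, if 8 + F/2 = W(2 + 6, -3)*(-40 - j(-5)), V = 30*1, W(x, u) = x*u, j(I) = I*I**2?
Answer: -8771/60 ≈ -146.18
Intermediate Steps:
j(I) = I**3
W(x, u) = u*x
V = 30
F = -4096 (F = -16 + 2*((-3*(2 + 6))*(-40 - 1*(-5)**3)) = -16 + 2*((-3*8)*(-40 - 1*(-125))) = -16 + 2*(-24*(-40 + 125)) = -16 + 2*(-24*85) = -16 + 2*(-2040) = -16 - 4080 = -4096)
F/V - 193/20 = -4096/30 - 193/20 = -4096*1/30 - 193*1/20 = -2048/15 - 193/20 = -8771/60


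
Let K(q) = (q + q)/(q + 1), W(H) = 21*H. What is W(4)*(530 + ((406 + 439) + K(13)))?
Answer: 115656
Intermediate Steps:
K(q) = 2*q/(1 + q) (K(q) = (2*q)/(1 + q) = 2*q/(1 + q))
W(4)*(530 + ((406 + 439) + K(13))) = (21*4)*(530 + ((406 + 439) + 2*13/(1 + 13))) = 84*(530 + (845 + 2*13/14)) = 84*(530 + (845 + 2*13*(1/14))) = 84*(530 + (845 + 13/7)) = 84*(530 + 5928/7) = 84*(9638/7) = 115656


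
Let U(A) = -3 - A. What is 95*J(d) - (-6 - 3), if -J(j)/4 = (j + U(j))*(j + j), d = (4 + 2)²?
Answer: 82089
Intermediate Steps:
d = 36 (d = 6² = 36)
J(j) = 24*j (J(j) = -4*(j + (-3 - j))*(j + j) = -(-12)*2*j = -(-24)*j = 24*j)
95*J(d) - (-6 - 3) = 95*(24*36) - (-6 - 3) = 95*864 - 1*(-9) = 82080 + 9 = 82089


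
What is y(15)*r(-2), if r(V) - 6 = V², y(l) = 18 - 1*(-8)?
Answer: 260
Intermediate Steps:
y(l) = 26 (y(l) = 18 + 8 = 26)
r(V) = 6 + V²
y(15)*r(-2) = 26*(6 + (-2)²) = 26*(6 + 4) = 26*10 = 260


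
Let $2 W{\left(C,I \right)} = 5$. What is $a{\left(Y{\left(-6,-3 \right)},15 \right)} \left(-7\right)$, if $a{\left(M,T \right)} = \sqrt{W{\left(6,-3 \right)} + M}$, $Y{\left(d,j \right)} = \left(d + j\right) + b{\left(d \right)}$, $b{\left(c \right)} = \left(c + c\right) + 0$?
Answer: $- \frac{7 i \sqrt{74}}{2} \approx - 30.108 i$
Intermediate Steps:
$b{\left(c \right)} = 2 c$ ($b{\left(c \right)} = 2 c + 0 = 2 c$)
$W{\left(C,I \right)} = \frac{5}{2}$ ($W{\left(C,I \right)} = \frac{1}{2} \cdot 5 = \frac{5}{2}$)
$Y{\left(d,j \right)} = j + 3 d$ ($Y{\left(d,j \right)} = \left(d + j\right) + 2 d = j + 3 d$)
$a{\left(M,T \right)} = \sqrt{\frac{5}{2} + M}$
$a{\left(Y{\left(-6,-3 \right)},15 \right)} \left(-7\right) = \frac{\sqrt{10 + 4 \left(-3 + 3 \left(-6\right)\right)}}{2} \left(-7\right) = \frac{\sqrt{10 + 4 \left(-3 - 18\right)}}{2} \left(-7\right) = \frac{\sqrt{10 + 4 \left(-21\right)}}{2} \left(-7\right) = \frac{\sqrt{10 - 84}}{2} \left(-7\right) = \frac{\sqrt{-74}}{2} \left(-7\right) = \frac{i \sqrt{74}}{2} \left(-7\right) = - \frac{7 i \sqrt{74}}{2}$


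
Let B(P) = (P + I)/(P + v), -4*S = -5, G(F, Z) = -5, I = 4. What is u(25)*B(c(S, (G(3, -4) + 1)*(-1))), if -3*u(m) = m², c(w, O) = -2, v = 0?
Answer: 625/3 ≈ 208.33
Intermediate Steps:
S = 5/4 (S = -¼*(-5) = 5/4 ≈ 1.2500)
B(P) = (4 + P)/P (B(P) = (P + 4)/(P + 0) = (4 + P)/P)
u(m) = -m²/3
u(25)*B(c(S, (G(3, -4) + 1)*(-1))) = (-⅓*25²)*((4 - 2)/(-2)) = (-⅓*625)*(-½*2) = -625/3*(-1) = 625/3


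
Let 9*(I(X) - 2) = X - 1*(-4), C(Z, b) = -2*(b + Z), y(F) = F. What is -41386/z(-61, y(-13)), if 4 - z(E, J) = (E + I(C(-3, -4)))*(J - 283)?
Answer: 20693/8434 ≈ 2.4535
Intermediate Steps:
C(Z, b) = -2*Z - 2*b (C(Z, b) = -2*(Z + b) = -2*Z - 2*b)
I(X) = 22/9 + X/9 (I(X) = 2 + (X - 1*(-4))/9 = 2 + (X + 4)/9 = 2 + (4 + X)/9 = 2 + (4/9 + X/9) = 22/9 + X/9)
z(E, J) = 4 - (-283 + J)*(4 + E) (z(E, J) = 4 - (E + (22/9 + (-2*(-3) - 2*(-4))/9))*(J - 283) = 4 - (E + (22/9 + (6 + 8)/9))*(-283 + J) = 4 - (E + (22/9 + (⅑)*14))*(-283 + J) = 4 - (E + (22/9 + 14/9))*(-283 + J) = 4 - (E + 4)*(-283 + J) = 4 - (4 + E)*(-283 + J) = 4 - (-283 + J)*(4 + E))
-41386/z(-61, y(-13)) = -41386/(1136 - 4*(-13) + 283*(-61) - 1*(-61)*(-13)) = -41386/(1136 + 52 - 17263 - 793) = -41386/(-16868) = -41386*(-1/16868) = 20693/8434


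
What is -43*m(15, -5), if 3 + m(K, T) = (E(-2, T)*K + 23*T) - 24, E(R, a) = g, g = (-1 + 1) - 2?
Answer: 7396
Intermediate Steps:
g = -2 (g = 0 - 2 = -2)
E(R, a) = -2
m(K, T) = -27 - 2*K + 23*T (m(K, T) = -3 + ((-2*K + 23*T) - 24) = -3 + (-24 - 2*K + 23*T) = -27 - 2*K + 23*T)
-43*m(15, -5) = -43*(-27 - 2*15 + 23*(-5)) = -43*(-27 - 30 - 115) = -43*(-172) = 7396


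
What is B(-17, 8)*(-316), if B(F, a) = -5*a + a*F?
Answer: 55616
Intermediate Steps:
B(F, a) = -5*a + F*a
B(-17, 8)*(-316) = (8*(-5 - 17))*(-316) = (8*(-22))*(-316) = -176*(-316) = 55616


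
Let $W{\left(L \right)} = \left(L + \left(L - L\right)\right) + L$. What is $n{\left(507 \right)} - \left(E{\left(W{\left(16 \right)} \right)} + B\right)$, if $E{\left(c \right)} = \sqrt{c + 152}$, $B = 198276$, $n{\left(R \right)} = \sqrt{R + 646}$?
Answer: $-198276 + \sqrt{1153} - 2 \sqrt{46} \approx -1.9826 \cdot 10^{5}$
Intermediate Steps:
$n{\left(R \right)} = \sqrt{646 + R}$
$W{\left(L \right)} = 2 L$ ($W{\left(L \right)} = \left(L + 0\right) + L = L + L = 2 L$)
$E{\left(c \right)} = \sqrt{152 + c}$
$n{\left(507 \right)} - \left(E{\left(W{\left(16 \right)} \right)} + B\right) = \sqrt{646 + 507} - \left(\sqrt{152 + 2 \cdot 16} + 198276\right) = \sqrt{1153} - \left(\sqrt{152 + 32} + 198276\right) = \sqrt{1153} - \left(\sqrt{184} + 198276\right) = \sqrt{1153} - \left(2 \sqrt{46} + 198276\right) = \sqrt{1153} - \left(198276 + 2 \sqrt{46}\right) = -198276 + \sqrt{1153} - 2 \sqrt{46}$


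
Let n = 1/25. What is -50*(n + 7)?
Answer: -352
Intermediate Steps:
n = 1/25 ≈ 0.040000
-50*(n + 7) = -50*(1/25 + 7) = -50*176/25 = -352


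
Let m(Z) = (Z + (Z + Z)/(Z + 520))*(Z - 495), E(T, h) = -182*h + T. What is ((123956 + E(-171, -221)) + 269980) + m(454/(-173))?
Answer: 583043534718975/1339412537 ≈ 4.3530e+5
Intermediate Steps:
E(T, h) = T - 182*h
m(Z) = (-495 + Z)*(Z + 2*Z/(520 + Z)) (m(Z) = (Z + (2*Z)/(520 + Z))*(-495 + Z) = (Z + 2*Z/(520 + Z))*(-495 + Z) = (-495 + Z)*(Z + 2*Z/(520 + Z)))
((123956 + E(-171, -221)) + 269980) + m(454/(-173)) = ((123956 + (-171 - 182*(-221))) + 269980) + (454/(-173))*(-258390 + (454/(-173))² + 27*(454/(-173)))/(520 + 454/(-173)) = ((123956 + (-171 + 40222)) + 269980) + (454*(-1/173))*(-258390 + (454*(-1/173))² + 27*(454*(-1/173)))/(520 + 454*(-1/173)) = ((123956 + 40051) + 269980) - 454*(-258390 + (-454/173)² + 27*(-454/173))/(173*(520 - 454/173)) = (164007 + 269980) - 454*(-258390 + 206116/29929 - 12258/173)/(173*89506/173) = 433987 - 454/173*173/89506*(-7735268828/29929) = 433987 + 1755906023956/1339412537 = 583043534718975/1339412537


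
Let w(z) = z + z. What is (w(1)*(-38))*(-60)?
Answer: 4560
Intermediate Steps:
w(z) = 2*z
(w(1)*(-38))*(-60) = ((2*1)*(-38))*(-60) = (2*(-38))*(-60) = -76*(-60) = 4560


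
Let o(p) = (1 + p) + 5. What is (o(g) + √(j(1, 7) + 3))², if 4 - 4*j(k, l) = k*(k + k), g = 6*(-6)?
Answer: (-60 + √14)²/4 ≈ 791.25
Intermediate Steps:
g = -36
j(k, l) = 1 - k²/2 (j(k, l) = 1 - k*(k + k)/4 = 1 - k*2*k/4 = 1 - k²/2)
o(p) = 6 + p
(o(g) + √(j(1, 7) + 3))² = ((6 - 36) + √((1 - ½*1²) + 3))² = (-30 + √((1 - ½*1) + 3))² = (-30 + √((1 - ½) + 3))² = (-30 + √(½ + 3))² = (-30 + √(7/2))² = (-30 + √14/2)²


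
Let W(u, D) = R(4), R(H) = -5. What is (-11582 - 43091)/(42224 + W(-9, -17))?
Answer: -54673/42219 ≈ -1.2950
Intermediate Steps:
W(u, D) = -5
(-11582 - 43091)/(42224 + W(-9, -17)) = (-11582 - 43091)/(42224 - 5) = -54673/42219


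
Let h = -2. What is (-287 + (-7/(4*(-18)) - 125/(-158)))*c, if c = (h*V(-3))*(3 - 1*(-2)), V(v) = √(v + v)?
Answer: 8137015*I*√6/2844 ≈ 7008.3*I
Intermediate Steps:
V(v) = √2*√v (V(v) = √(2*v) = √2*√v)
c = -10*I*√6 (c = (-2*√2*√(-3))*(3 - 1*(-2)) = (-2*√2*I*√3)*(3 + 2) = -2*I*√6*5 = -10*I*√6 ≈ -24.495*I)
(-287 + (-7/(4*(-18)) - 125/(-158)))*c = (-287 + (-7/(4*(-18)) - 125/(-158)))*(-10*I*√6) = (-287 + (-7/(-72) - 125*(-1/158)))*(-10*I*√6) = (-287 + (-7*(-1/72) + 125/158))*(-10*I*√6) = (-287 + (7/72 + 125/158))*(-10*I*√6) = (-287 + 5053/5688)*(-10*I*√6) = -(-8137015)*I*√6/2844 = 8137015*I*√6/2844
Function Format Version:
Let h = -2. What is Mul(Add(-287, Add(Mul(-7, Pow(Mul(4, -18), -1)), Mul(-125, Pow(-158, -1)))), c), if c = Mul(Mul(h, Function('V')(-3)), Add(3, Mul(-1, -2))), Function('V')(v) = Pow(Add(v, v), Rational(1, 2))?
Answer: Mul(Rational(8137015, 2844), I, Pow(6, Rational(1, 2))) ≈ Mul(7008.3, I)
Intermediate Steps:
Function('V')(v) = Mul(Pow(2, Rational(1, 2)), Pow(v, Rational(1, 2))) (Function('V')(v) = Pow(Mul(2, v), Rational(1, 2)) = Mul(Pow(2, Rational(1, 2)), Pow(v, Rational(1, 2))))
c = Mul(-10, I, Pow(6, Rational(1, 2))) (c = Mul(Mul(-2, Mul(Pow(2, Rational(1, 2)), Pow(-3, Rational(1, 2)))), Add(3, Mul(-1, -2))) = Mul(Mul(-2, Mul(Pow(2, Rational(1, 2)), Mul(I, Pow(3, Rational(1, 2))))), Add(3, 2)) = Mul(Mul(-2, Mul(I, Pow(6, Rational(1, 2)))), 5) = Mul(Mul(-2, I, Pow(6, Rational(1, 2))), 5) = Mul(-10, I, Pow(6, Rational(1, 2))) ≈ Mul(-24.495, I))
Mul(Add(-287, Add(Mul(-7, Pow(Mul(4, -18), -1)), Mul(-125, Pow(-158, -1)))), c) = Mul(Add(-287, Add(Mul(-7, Pow(Mul(4, -18), -1)), Mul(-125, Pow(-158, -1)))), Mul(-10, I, Pow(6, Rational(1, 2)))) = Mul(Add(-287, Add(Mul(-7, Pow(-72, -1)), Mul(-125, Rational(-1, 158)))), Mul(-10, I, Pow(6, Rational(1, 2)))) = Mul(Add(-287, Add(Mul(-7, Rational(-1, 72)), Rational(125, 158))), Mul(-10, I, Pow(6, Rational(1, 2)))) = Mul(Add(-287, Add(Rational(7, 72), Rational(125, 158))), Mul(-10, I, Pow(6, Rational(1, 2)))) = Mul(Add(-287, Rational(5053, 5688)), Mul(-10, I, Pow(6, Rational(1, 2)))) = Mul(Rational(-1627403, 5688), Mul(-10, I, Pow(6, Rational(1, 2)))) = Mul(Rational(8137015, 2844), I, Pow(6, Rational(1, 2)))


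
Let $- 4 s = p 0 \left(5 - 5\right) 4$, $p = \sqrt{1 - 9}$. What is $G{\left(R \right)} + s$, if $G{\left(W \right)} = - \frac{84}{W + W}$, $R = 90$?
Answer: $- \frac{7}{15} \approx -0.46667$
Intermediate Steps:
$p = 2 i \sqrt{2}$ ($p = \sqrt{-8} = 2 i \sqrt{2} \approx 2.8284 i$)
$G{\left(W \right)} = - \frac{42}{W}$ ($G{\left(W \right)} = - \frac{84}{2 W} = - 84 \frac{1}{2 W} = - \frac{42}{W}$)
$s = 0$ ($s = - \frac{2 i \sqrt{2} \cdot 0 \left(5 - 5\right) 4}{4} = - \frac{0 \cdot 0 \cdot 4}{4} = - \frac{0 \cdot 0}{4} = \left(- \frac{1}{4}\right) 0 = 0$)
$G{\left(R \right)} + s = - \frac{42}{90} + 0 = \left(-42\right) \frac{1}{90} + 0 = - \frac{7}{15} + 0 = - \frac{7}{15}$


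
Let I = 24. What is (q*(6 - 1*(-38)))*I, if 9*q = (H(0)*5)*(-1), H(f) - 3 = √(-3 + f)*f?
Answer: -1760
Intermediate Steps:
H(f) = 3 + f*√(-3 + f) (H(f) = 3 + √(-3 + f)*f = 3 + f*√(-3 + f))
q = -5/3 (q = (((3 + 0*√(-3 + 0))*5)*(-1))/9 = (((3 + 0*√(-3))*5)*(-1))/9 = (((3 + 0*(I*√3))*5)*(-1))/9 = (((3 + 0)*5)*(-1))/9 = ((3*5)*(-1))/9 = (15*(-1))/9 = (⅑)*(-15) = -5/3 ≈ -1.6667)
(q*(6 - 1*(-38)))*I = -5*(6 - 1*(-38))/3*24 = -5*(6 + 38)/3*24 = -5/3*44*24 = -220/3*24 = -1760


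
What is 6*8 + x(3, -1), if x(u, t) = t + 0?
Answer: 47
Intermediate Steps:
x(u, t) = t
6*8 + x(3, -1) = 6*8 - 1 = 48 - 1 = 47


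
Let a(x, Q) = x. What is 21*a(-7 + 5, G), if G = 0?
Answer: -42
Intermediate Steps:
21*a(-7 + 5, G) = 21*(-7 + 5) = 21*(-2) = -42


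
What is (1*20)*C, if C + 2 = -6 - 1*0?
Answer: -160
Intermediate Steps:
C = -8 (C = -2 + (-6 - 1*0) = -2 + (-6 + 0) = -2 - 6 = -8)
(1*20)*C = (1*20)*(-8) = 20*(-8) = -160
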